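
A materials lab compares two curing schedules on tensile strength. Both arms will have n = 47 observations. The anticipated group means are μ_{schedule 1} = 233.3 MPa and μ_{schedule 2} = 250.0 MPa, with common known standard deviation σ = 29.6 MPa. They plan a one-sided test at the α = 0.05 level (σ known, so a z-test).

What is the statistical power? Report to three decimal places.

Power ≈ 0.862

Standardized effect: d = |μ_{schedule 1} − μ_{schedule 2}| / σ = |233.3 − 250.0| / 29.6 = 0.5642
Noncentrality parameter: λ = d·√(n/2) = 0.5642 × √(47/2) = 2.7350
One-sided α = 0.05 → critical value z_{0.05} = 1.645.
Power = Φ(λ − 1.645) = Φ(1.090) = 0.8622.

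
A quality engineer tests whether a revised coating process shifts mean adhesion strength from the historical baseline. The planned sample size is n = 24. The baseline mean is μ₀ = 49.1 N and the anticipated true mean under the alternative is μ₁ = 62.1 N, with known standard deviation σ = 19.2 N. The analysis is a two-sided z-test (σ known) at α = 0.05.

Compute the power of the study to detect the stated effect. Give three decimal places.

Power ≈ 0.913

Standardized effect: d = |μ₁ − μ₀| / σ = |62.1 − 49.1| / 19.2 = 0.6771
Noncentrality parameter: δ = d·√n = 0.6771 × √24 = 3.3170
Critical value for a two-sided test at α = 0.05: z_{α/2} = 1.960.
Power = Φ(δ − 1.960) + Φ(−δ − 1.960) = Φ(1.357) + Φ(-5.277) = 0.9126 + 0.0000 = 0.9126.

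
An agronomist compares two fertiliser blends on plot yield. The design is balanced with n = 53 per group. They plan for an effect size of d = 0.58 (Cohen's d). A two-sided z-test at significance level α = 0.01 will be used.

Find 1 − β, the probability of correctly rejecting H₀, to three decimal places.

Noncentrality parameter: δ = d·√(n/2) = 0.58 × √(53/2) = 2.9857
Two-sided α = 0.01 → critical value z_{0.005} = 2.576.
Power = Φ(δ − 2.576) + Φ(−δ − 2.576) = Φ(0.410) + Φ(-5.562) = 0.6591 + 0.0000 = 0.6591.

Power ≈ 0.659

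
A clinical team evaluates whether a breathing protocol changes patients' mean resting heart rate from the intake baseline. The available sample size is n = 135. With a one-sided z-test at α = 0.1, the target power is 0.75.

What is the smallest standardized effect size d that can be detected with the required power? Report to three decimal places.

d ≈ 0.168

Required noncentrality: δ = z_{0.1} + z_{0.25} = 1.282 + 0.674 = 1.956.
δ = d·√n ⇒ d = δ/√n = 1.956/√135 = 0.1683.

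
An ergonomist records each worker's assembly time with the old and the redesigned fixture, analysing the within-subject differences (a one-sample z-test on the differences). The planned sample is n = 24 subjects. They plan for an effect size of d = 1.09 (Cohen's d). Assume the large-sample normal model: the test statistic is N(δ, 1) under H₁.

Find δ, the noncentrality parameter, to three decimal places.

δ ≈ 5.340

The noncentrality parameter scales effect size by the design's sample-size factor: δ = d·√n = 1.09 × √24 = 5.3399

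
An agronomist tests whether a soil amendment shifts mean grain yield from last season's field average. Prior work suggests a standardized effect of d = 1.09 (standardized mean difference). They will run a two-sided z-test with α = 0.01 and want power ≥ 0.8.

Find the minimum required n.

For power 0.8 need Φ(δ − z_{0.005}) = 0.8, so δ = z_{0.005} + z_{0.20} = 2.576 + 0.842 = 3.417.
(For δ > 0 the lower-tail rejection region contributes negligibly to power, so the one-term inversion is standard.)
δ = d·√n ⇒ n = (δ/d)² = (3.417 / 1.09)² = 9.83.
Round up to the next whole unit.

n = 10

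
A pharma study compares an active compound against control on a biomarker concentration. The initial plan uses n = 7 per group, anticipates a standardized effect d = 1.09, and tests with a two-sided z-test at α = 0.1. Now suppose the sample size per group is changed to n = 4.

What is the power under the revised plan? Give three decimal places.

With n = 4 per group: δ = d·√(n/2) = 1.09 × √(4/2) = 1.5415. Critical value z_{0.05} = 1.645.
Revised power = Φ(δ − 1.645) + Φ(−δ − 1.645) = Φ(-0.103) + Φ(-3.186) = 0.4588 + 0.0007 = 0.4596.

Power ≈ 0.460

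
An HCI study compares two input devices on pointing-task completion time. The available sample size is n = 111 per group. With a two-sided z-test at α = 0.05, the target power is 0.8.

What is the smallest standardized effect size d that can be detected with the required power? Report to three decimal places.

d ≈ 0.376

Required noncentrality: δ = z_{0.025} + z_{0.20} = 1.960 + 0.842 = 2.802.
(The second rejection-region term Φ(−δ − z_{α/2}) is negligible and dropped.)
δ = d·√(n/2) ⇒ d = δ/√(n/2) = 2.802/√(111/2) = 0.3761.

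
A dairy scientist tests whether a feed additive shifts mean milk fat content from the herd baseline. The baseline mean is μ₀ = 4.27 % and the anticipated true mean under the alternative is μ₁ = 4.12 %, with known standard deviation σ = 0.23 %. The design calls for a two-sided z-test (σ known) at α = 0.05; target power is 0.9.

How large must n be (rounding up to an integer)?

n = 25

Standardized effect: d = |μ₁ − μ₀| / σ = |4.12 − 4.27| / 0.23 = 0.6522
For power 0.9 need Φ(δ − z_{0.025}) = 0.9, so δ = z_{0.025} + z_{0.10} = 1.960 + 1.282 = 3.242.
(The Φ(−δ − z_{α/2}) term is vanishingly small for δ > 0 and is dropped in the standard sample-size formula.)
δ = d·√n ⇒ n = (δ/d)² = (3.242 / 0.6522)² = 24.70.
Rounding up, n = 25.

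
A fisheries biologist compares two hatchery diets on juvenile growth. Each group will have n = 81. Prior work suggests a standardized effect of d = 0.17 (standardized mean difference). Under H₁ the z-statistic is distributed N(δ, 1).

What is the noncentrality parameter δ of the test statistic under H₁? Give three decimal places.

δ ≈ 1.082

δ = d·√(n/2) = 0.17 × √(81/2) = 1.0819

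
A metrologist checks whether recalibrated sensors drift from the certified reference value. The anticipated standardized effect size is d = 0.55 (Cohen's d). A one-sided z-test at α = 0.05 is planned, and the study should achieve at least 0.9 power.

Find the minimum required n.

Set Φ(δ − 1.645) = 0.9; then δ − 1.645 = Φ⁻¹(0.9) = 1.282, giving δ = 2.926.
δ = d·√n ⇒ n = (δ/d)² = (2.926 / 0.55)² = 28.31.
Rounding up, n = 29.

n = 29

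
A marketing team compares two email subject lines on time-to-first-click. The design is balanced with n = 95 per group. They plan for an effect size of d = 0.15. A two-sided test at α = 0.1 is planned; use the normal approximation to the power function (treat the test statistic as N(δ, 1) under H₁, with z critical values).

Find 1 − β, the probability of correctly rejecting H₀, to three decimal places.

Power ≈ 0.274

Noncentrality parameter: δ = d·√(n/2) = 0.15 × √(95/2) = 1.0338
Two-sided α = 0.1 → critical value z_{0.05} = 1.645.
Power = Φ(δ − 1.645) + Φ(−δ − 1.645) = Φ(-0.611) + Φ(-2.679) = 0.2706 + 0.0037 = 0.2743.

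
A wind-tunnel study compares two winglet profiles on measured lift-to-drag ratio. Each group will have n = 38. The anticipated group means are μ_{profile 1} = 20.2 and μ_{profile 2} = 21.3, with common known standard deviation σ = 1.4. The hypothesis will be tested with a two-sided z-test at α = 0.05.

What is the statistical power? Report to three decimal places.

Standardized effect: d = |μ_{profile 1} − μ_{profile 2}| / σ = |20.2 − 21.3| / 1.4 = 0.7857
Noncentrality parameter: δ = d·√(n/2) = 0.7857 × √(38/2) = 3.4248
Two-sided α = 0.05 → critical value z_{0.025} = 1.960.
Power = Φ(δ − 1.960) + Φ(−δ − 1.960) = Φ(1.465) + Φ(-5.385) = 0.9285 + 0.0000 = 0.9285.

Power ≈ 0.929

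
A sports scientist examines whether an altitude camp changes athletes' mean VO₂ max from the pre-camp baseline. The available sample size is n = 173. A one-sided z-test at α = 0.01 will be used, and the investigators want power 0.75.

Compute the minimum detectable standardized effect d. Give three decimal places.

Need Φ(δ − 2.326) = 0.75, so δ = 2.326 + 0.674 = 3.001.
δ = d·√n ⇒ d = δ/√n = 3.001/√173 = 0.2281.

d ≈ 0.228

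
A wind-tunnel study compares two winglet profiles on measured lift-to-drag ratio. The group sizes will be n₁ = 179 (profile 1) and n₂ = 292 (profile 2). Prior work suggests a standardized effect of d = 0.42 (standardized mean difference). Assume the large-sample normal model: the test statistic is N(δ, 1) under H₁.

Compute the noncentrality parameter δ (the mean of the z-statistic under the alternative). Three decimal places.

δ ≈ 4.424

The noncentrality parameter scales effect size by the design's sample-size factor: δ = d / √(1/n₁ + 1/n₂) = 0.42 / √(1/179 + 1/292) = 4.4244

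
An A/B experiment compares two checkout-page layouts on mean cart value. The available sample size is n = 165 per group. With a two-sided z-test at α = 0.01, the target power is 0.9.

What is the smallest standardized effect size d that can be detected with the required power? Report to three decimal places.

d ≈ 0.425

Required noncentrality: δ = z_{0.005} + z_{0.10} = 2.576 + 1.282 = 3.857.
(Lower-tail contribution to power is negligible for δ > 0.)
δ = d·√(n/2) ⇒ d = δ/√(n/2) = 3.857/√(165/2) = 0.4247.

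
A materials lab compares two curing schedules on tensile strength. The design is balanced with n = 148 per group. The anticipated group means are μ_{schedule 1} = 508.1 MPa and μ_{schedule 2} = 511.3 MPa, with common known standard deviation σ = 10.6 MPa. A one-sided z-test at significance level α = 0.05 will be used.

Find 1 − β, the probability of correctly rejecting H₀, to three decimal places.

Standardized effect: d = |μ_{schedule 1} − μ_{schedule 2}| / σ = |508.1 − 511.3| / 10.6 = 0.3019
Noncentrality parameter: δ = d·√(n/2) = 0.3019 × √(148/2) = 2.5969
One-sided α = 0.05 → critical value z_{0.05} = 1.645.
Power = Φ(δ − 1.645) = Φ(0.952) = 0.8295.

Power ≈ 0.829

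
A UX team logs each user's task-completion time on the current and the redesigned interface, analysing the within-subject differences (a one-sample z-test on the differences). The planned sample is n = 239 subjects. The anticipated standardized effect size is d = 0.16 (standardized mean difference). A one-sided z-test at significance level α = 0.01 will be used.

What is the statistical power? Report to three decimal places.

Noncentrality parameter: δ = d·√n = 0.16 × √239 = 2.4735
One-sided α = 0.01 → critical value z_{0.01} = 2.326.
Power = Φ(δ − 2.326) = Φ(0.147) = 0.5585.

Power ≈ 0.559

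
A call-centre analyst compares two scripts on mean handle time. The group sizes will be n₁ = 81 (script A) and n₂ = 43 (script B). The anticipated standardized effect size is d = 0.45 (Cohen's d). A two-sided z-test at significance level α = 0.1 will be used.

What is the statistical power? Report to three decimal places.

Power ≈ 0.770

Noncentrality parameter: λ = d / √(1/n₁ + 1/n₂) = 0.45 / √(1/81 + 1/43) = 2.3849
Two-sided α = 0.1 → critical value z_{0.05} = 1.645.
Power = Φ(λ − 1.645) + Φ(−λ − 1.645) = Φ(0.740) + Φ(-4.030) = 0.7704 + 0.0000 = 0.7704.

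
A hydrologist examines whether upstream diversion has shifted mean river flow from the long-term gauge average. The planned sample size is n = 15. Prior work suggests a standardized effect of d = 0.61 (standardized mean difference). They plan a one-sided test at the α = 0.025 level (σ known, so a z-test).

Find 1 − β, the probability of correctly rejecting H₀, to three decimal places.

Noncentrality parameter: δ = d·√n = 0.61 × √15 = 2.3625
One-sided α = 0.025 → critical value z_{0.025} = 1.960.
Power = P(Z > 1.960 − δ) = Φ(0.403) = 0.6564.

Power ≈ 0.656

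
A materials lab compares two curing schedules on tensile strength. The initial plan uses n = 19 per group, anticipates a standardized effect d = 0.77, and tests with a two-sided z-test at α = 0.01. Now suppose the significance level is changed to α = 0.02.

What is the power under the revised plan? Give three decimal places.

Power ≈ 0.519

δ = d·√(n/2) = 0.77 × √(19/2) = 2.3733 (unchanged). New critical value: z_{0.01} = 2.326.
Revised power = Φ(δ − 2.326) + Φ(−δ − 2.326) = Φ(0.047) + Φ(-4.700) = 0.5187 + 0.0000 = 0.5187.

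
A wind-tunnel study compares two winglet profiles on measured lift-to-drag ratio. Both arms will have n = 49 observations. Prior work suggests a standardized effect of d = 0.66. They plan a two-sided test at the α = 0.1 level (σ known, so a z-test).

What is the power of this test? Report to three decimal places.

Noncentrality parameter: λ = d·√(n/2) = 0.66 × √(49/2) = 3.2668
Critical value for a two-sided test at α = 0.1: z_{α/2} = 1.645.
Power = Φ(λ − 1.645) + Φ(−λ − 1.645) = Φ(1.622) + Φ(-4.912) = 0.9476 + 0.0000 = 0.9476.

Power ≈ 0.948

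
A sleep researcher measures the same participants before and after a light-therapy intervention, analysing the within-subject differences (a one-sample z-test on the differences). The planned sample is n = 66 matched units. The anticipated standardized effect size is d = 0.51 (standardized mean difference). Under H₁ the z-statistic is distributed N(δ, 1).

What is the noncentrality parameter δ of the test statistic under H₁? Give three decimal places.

δ ≈ 4.143

The noncentrality parameter scales effect size by the design's sample-size factor: δ = d·√n = 0.51 × √66 = 4.1433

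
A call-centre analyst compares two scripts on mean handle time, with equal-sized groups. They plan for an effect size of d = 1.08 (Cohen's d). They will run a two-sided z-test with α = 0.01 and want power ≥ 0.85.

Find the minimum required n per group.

Set Φ(δ − 2.576) = 0.85; then δ − 2.576 = Φ⁻¹(0.85) = 1.036, giving δ = 3.612.
(The Φ(−δ − z_{α/2}) term is vanishingly small for δ > 0 and is dropped in the standard sample-size formula.)
δ = d·√(n/2) ⇒ n = 2(δ/d)² = 2 × (3.612 / 1.08)² = 22.37.
Rounding up, n = 23 per group.

n = 23 per group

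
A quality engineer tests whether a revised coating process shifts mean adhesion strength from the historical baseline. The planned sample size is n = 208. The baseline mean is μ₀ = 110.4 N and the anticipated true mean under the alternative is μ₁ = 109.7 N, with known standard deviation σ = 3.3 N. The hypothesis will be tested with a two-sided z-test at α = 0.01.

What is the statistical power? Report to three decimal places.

Power ≈ 0.686

Standardized effect: d = |μ₁ − μ₀| / σ = |109.7 − 110.4| / 3.3 = 0.2121
Noncentrality parameter: δ = d·√n = 0.2121 × √208 = 3.0593
Two-sided α = 0.01 → critical value z_{0.005} = 2.576.
Power = Φ(δ − 2.576) + Φ(−δ − 2.576) = Φ(0.483) + Φ(-5.635) = 0.6856 + 0.0000 = 0.6856.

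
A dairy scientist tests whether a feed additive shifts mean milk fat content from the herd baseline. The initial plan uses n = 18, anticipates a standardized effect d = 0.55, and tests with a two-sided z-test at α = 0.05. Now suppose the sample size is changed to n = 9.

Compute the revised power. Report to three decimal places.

With n = 9: δ = d·√n = 0.55 × √9 = 1.6500. Critical value z_{0.025} = 1.960.
Revised power = Φ(δ − 1.960) + Φ(−δ − 1.960) = Φ(-0.310) + Φ(-3.610) = 0.3783 + 0.0002 = 0.3784.

Power ≈ 0.378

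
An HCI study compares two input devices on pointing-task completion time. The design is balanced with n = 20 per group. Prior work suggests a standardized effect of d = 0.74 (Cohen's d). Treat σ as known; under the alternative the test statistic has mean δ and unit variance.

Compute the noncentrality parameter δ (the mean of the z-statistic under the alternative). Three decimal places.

δ = d·√(n/2) = 0.74 × √(20/2) = 2.3401

δ ≈ 2.340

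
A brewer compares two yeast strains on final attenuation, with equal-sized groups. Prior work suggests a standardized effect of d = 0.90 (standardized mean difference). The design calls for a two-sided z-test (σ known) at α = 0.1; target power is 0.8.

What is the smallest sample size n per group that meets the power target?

n = 16 per group

For power 0.8 need Φ(δ − z_{0.05}) = 0.8, so δ = z_{0.05} + z_{0.20} = 1.645 + 0.842 = 2.486.
(Ignoring the negligible lower-tail rejection probability gives the usual closed-form inversion.)
δ = d·√(n/2) ⇒ n = 2(δ/d)² = 2 × (2.486 / 0.90)² = 15.27.
Rounding up, n = 16 per group.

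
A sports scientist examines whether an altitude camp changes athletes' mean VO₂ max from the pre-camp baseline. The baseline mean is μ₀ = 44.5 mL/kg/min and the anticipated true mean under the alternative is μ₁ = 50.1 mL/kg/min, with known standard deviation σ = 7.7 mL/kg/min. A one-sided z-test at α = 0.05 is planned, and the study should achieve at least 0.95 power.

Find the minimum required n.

n = 21

Standardized effect: d = |μ₁ − μ₀| / σ = |50.1 − 44.5| / 7.7 = 0.7273
Set Φ(δ − 1.645) = 0.95; then δ − 1.645 = Φ⁻¹(0.95) = 1.645, giving δ = 3.290.
δ = d·√n ⇒ n = (δ/d)² = (3.290 / 0.7273)² = 20.46.
Rounding up, n = 21.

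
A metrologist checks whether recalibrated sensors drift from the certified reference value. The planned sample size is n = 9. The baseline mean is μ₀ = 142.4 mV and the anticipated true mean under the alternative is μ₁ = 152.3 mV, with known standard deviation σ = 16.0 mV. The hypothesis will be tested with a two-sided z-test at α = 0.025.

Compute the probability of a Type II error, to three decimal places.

β ≈ 0.650

Standardized effect: d = |μ₁ − μ₀| / σ = |152.3 − 142.4| / 16.0 = 0.6188
Noncentrality parameter: δ = d·√n = 0.6188 × √9 = 1.8563
Critical value for a two-sided test at α = 0.025: z_{α/2} = 2.241.
Power = Φ(δ − 2.241) + Φ(−δ − 2.241) = Φ(-0.385) + Φ(-4.098) = 0.3501 + 0.0000 = 0.3501.
Type II error: β = 1 − power = 1 − 0.3501 = 0.6499.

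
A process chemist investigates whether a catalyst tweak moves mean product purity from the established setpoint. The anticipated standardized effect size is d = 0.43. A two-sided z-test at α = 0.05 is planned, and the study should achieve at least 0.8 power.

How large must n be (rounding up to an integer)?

n = 43

For power 0.8 need Φ(δ − z_{0.025}) = 0.8, so δ = z_{0.025} + z_{0.20} = 1.960 + 0.842 = 2.802.
(The Φ(−δ − z_{α/2}) term is vanishingly small for δ > 0 and is dropped in the standard sample-size formula.)
δ = d·√n ⇒ n = (δ/d)² = (2.802 / 0.43)² = 42.45.
Round up to the next whole unit.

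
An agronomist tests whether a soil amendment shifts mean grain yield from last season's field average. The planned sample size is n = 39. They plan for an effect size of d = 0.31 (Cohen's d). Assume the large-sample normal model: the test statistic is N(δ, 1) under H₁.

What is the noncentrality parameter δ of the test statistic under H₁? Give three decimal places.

δ = d·√n = 0.31 × √39 = 1.9359

δ ≈ 1.936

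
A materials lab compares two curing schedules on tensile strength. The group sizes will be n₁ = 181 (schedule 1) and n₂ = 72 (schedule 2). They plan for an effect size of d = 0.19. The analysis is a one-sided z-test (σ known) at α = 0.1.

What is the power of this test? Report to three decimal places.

Noncentrality parameter: δ = d / √(1/n₁ + 1/n₂) = 0.19 / √(1/181 + 1/72) = 1.3636
Critical value for a one-sided test at α = 0.1: z_α = 1.282.
Power = P(Z > 1.282 − δ) = Φ(0.082) = 0.5327.

Power ≈ 0.533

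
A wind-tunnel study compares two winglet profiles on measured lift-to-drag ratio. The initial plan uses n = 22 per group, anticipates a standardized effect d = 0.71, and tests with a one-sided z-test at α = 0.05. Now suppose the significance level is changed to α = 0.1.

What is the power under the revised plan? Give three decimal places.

δ = d·√(n/2) = 0.71 × √(22/2) = 2.3548 (unchanged). New critical value: z_{0.1} = 1.282.
Revised power = P(Z > 1.282 − δ) = Φ(1.073) = 0.8584.

Power ≈ 0.858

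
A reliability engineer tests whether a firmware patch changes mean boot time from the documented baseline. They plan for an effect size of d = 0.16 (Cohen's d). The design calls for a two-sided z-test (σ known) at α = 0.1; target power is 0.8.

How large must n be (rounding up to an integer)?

n = 242

Set Φ(δ − 1.645) = 0.8; then δ − 1.645 = Φ⁻¹(0.8) = 0.842, giving δ = 2.486.
(For δ > 0 the lower-tail rejection region contributes negligibly to power, so the one-term inversion is standard.)
δ = d·√n ⇒ n = (δ/d)² = (2.486 / 0.16)² = 241.51.
Round up to the next whole unit.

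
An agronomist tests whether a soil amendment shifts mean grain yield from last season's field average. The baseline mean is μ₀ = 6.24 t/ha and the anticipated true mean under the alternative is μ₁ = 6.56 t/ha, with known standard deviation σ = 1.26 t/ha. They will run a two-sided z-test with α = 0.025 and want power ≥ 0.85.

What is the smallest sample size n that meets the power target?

n = 167

Standardized effect: d = |μ₁ − μ₀| / σ = |6.56 − 6.24| / 1.26 = 0.2540
Set Φ(δ − 2.241) = 0.85; then δ − 2.241 = Φ⁻¹(0.85) = 1.036, giving δ = 3.278.
(For δ > 0 the lower-tail rejection region contributes negligibly to power, so the one-term inversion is standard.)
δ = d·√n ⇒ n = (δ/d)² = (3.278 / 0.2540)² = 166.58.
Rounding up, n = 167.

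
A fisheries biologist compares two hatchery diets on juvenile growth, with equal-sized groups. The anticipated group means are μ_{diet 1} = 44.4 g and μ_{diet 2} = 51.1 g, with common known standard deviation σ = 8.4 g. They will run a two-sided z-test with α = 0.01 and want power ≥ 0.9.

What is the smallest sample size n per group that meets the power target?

Standardized effect: d = |μ_{diet 1} − μ_{diet 2}| / σ = |44.4 − 51.1| / 8.4 = 0.7976
Set Φ(δ − 2.576) = 0.9; then δ − 2.576 = Φ⁻¹(0.9) = 1.282, giving δ = 3.857.
(For δ > 0 the lower-tail rejection region contributes negligibly to power, so the one-term inversion is standard.)
δ = d·√(n/2) ⇒ n = 2(δ/d)² = 2 × (3.857 / 0.7976)² = 46.78.
Rounding up, n = 47 per group.

n = 47 per group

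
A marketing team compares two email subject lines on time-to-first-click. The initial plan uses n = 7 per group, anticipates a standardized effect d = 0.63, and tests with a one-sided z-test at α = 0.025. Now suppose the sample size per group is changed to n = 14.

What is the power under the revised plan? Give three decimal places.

Power ≈ 0.385

With n = 14 per group: δ = d·√(n/2) = 0.63 × √(14/2) = 1.6668. Critical value z_{0.025} = 1.960.
Revised power = Φ(δ − 1.960) = Φ(-0.293) = 0.3847.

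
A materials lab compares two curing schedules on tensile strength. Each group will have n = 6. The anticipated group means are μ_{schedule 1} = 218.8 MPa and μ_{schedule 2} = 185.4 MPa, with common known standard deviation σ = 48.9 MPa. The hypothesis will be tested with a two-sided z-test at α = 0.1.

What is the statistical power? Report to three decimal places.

Power ≈ 0.324

Standardized effect: d = |μ_{schedule 1} − μ_{schedule 2}| / σ = |218.8 − 185.4| / 48.9 = 0.6830
Noncentrality parameter: δ = d·√(n/2) = 0.6830 × √(6/2) = 1.1830
Two-sided α = 0.1 → critical value z_{0.05} = 1.645.
Power = Φ(δ − 1.645) + Φ(−δ − 1.645) = Φ(-0.462) + Φ(-2.828) = 0.3221 + 0.0023 = 0.3244.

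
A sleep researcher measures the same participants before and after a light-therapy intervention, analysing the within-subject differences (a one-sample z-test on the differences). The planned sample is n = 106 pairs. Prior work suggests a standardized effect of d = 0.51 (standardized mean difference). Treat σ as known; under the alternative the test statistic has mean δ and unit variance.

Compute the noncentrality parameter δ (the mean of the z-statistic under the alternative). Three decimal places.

δ ≈ 5.251

The noncentrality parameter scales effect size by the design's sample-size factor: δ = d·√n = 0.51 × √106 = 5.2508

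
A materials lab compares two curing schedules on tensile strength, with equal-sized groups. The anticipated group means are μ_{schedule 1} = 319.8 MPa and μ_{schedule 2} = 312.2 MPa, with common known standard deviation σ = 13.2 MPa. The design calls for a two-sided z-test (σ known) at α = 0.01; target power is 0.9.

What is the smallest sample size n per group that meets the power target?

Standardized effect: d = |μ_{schedule 1} − μ_{schedule 2}| / σ = |319.8 − 312.2| / 13.2 = 0.5758
Set Φ(δ − 2.576) = 0.9; then δ − 2.576 = Φ⁻¹(0.9) = 1.282, giving δ = 3.857.
(Ignoring the negligible lower-tail rejection probability gives the usual closed-form inversion.)
δ = d·√(n/2) ⇒ n = 2(δ/d)² = 2 × (3.857 / 0.5758)² = 89.77.
Rounding up, n = 90 per group.

n = 90 per group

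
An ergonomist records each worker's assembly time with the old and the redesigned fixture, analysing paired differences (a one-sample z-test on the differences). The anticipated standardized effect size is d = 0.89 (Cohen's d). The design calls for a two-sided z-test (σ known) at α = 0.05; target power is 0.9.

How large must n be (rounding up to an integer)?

Set Φ(δ − 1.960) = 0.9; then δ − 1.960 = Φ⁻¹(0.9) = 1.282, giving δ = 3.242.
(Ignoring the negligible lower-tail rejection probability gives the usual closed-form inversion.)
δ = d·√n ⇒ n = (δ/d)² = (3.242 / 0.89)² = 13.27.
Round up to the next whole unit.

n = 14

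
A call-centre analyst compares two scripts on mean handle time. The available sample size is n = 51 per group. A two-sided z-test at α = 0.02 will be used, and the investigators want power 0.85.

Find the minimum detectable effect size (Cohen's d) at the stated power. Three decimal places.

d ≈ 0.666

Need Φ(δ − 2.326) = 0.85, so δ = 2.326 + 1.036 = 3.363.
(The second rejection-region term Φ(−δ − z_{α/2}) is negligible and dropped.)
δ = d·√(n/2) ⇒ d = δ/√(n/2) = 3.363/√(51/2) = 0.6659.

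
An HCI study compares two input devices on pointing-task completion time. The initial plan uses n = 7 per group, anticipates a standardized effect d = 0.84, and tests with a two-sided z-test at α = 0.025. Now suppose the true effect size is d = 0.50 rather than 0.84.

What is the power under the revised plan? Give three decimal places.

Power ≈ 0.097

With d = 0.50: δ = d·√(n/2) = 0.50 × √(7/2) = 0.9354. Critical value z_{0.0125} = 2.241.
Revised power = Φ(δ − 2.241) + Φ(−δ − 2.241) = Φ(-1.306) + Φ(-3.177) = 0.0958 + 0.0007 = 0.0965.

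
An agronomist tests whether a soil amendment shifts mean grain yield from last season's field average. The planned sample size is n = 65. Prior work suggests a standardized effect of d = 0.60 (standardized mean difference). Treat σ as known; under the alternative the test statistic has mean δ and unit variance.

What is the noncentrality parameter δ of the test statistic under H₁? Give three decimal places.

The noncentrality parameter scales effect size by the design's sample-size factor: δ = d·√n = 0.60 × √65 = 4.8374

δ ≈ 4.837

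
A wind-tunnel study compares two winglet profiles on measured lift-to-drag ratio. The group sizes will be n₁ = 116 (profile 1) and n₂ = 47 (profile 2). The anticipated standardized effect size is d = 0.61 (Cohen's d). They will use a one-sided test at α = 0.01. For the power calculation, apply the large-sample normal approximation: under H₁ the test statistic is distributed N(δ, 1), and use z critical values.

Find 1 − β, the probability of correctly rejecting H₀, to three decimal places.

Power ≈ 0.885

Noncentrality parameter: δ = d / √(1/n₁ + 1/n₂) = 0.61 / √(1/116 + 1/47) = 3.5279
Critical value for a one-sided test at α = 0.01: z_α = 2.326.
Power = Φ(δ − 2.326) = Φ(1.202) = 0.8852.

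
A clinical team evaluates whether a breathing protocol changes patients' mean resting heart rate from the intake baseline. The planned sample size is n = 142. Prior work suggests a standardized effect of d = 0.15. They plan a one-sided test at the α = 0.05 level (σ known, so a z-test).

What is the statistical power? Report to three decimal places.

Noncentrality parameter: δ = d·√n = 0.15 × √142 = 1.7875
One-sided α = 0.05 → critical value z_{0.05} = 1.645.
Power = P(Z > 1.645 − δ) = Φ(0.143) = 0.5567.

Power ≈ 0.557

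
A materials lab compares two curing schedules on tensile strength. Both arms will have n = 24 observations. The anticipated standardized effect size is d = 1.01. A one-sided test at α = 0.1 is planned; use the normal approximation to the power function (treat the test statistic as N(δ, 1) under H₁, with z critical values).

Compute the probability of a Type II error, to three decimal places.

Noncentrality parameter: δ = d·√(n/2) = 1.01 × √(24/2) = 3.4987
One-sided α = 0.1 → critical value z_{0.1} = 1.282.
Power = P(Z > 1.282 − δ) = Φ(2.217) = 0.9867.
Type II error: β = 1 − power = 1 − 0.9867 = 0.0133.

β ≈ 0.013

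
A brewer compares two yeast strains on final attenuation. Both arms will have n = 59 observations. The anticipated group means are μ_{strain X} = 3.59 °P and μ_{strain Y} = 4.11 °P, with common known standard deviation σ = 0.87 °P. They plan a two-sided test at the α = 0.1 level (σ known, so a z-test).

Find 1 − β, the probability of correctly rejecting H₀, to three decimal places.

Standardized effect: d = |μ_{strain X} − μ_{strain Y}| / σ = |3.59 − 4.11| / 0.87 = 0.5977
Noncentrality parameter: δ = d·√(n/2) = 0.5977 × √(59/2) = 3.2463
Critical value for a two-sided test at α = 0.1: z_{α/2} = 1.645.
Power = Φ(δ − 1.645) + Φ(−δ − 1.645) = Φ(1.601) + Φ(-4.891) = 0.9454 + 0.0000 = 0.9454.

Power ≈ 0.945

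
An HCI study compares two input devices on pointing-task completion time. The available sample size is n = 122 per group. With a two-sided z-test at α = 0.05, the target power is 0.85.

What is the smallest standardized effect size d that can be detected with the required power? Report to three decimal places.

Required noncentrality: δ = z_{0.025} + z_{0.15} = 1.960 + 1.036 = 2.996.
(The second rejection-region term Φ(−δ − z_{α/2}) is negligible and dropped.)
δ = d·√(n/2) ⇒ d = δ/√(n/2) = 2.996/√(122/2) = 0.3836.

d ≈ 0.384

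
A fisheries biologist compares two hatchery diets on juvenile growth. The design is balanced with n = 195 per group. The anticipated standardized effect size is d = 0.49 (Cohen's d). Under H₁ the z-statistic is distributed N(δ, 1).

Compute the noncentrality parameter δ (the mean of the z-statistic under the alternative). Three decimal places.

δ = d·√(n/2) = 0.49 × √(195/2) = 4.8384

δ ≈ 4.838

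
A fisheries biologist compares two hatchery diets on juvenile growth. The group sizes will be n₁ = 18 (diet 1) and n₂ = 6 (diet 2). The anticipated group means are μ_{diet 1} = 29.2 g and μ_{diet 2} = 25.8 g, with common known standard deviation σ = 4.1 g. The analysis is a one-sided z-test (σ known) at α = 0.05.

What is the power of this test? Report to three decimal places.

Standardized effect: d = |μ_{diet 1} − μ_{diet 2}| / σ = |29.2 − 25.8| / 4.1 = 0.8293
Noncentrality parameter: λ = d / √(1/n₁ + 1/n₂) = 0.8293 / √(1/18 + 1/6) = 1.7591
Critical value for a one-sided test at α = 0.05: z_α = 1.645.
Power = P(Z > 1.645 − λ) = Φ(0.114) = 0.5455.

Power ≈ 0.545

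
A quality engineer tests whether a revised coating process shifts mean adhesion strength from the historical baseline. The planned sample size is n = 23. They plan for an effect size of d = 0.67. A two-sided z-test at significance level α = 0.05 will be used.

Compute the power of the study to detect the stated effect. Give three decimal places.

Power ≈ 0.895

Noncentrality parameter: δ = d·√n = 0.67 × √23 = 3.2132
Two-sided α = 0.05 → critical value z_{0.025} = 1.960.
Power = Φ(δ − 1.960) + Φ(−δ − 1.960) = Φ(1.253) + Φ(-5.173) = 0.8949 + 0.0000 = 0.8949.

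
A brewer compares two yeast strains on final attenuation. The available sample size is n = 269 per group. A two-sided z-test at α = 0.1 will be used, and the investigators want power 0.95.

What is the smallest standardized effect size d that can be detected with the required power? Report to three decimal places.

d ≈ 0.284

Need Φ(δ − 1.645) = 0.95, so δ = 1.645 + 1.645 = 3.290.
(Lower-tail contribution to power is negligible for δ > 0.)
δ = d·√(n/2) ⇒ d = δ/√(n/2) = 3.290/√(269/2) = 0.2837.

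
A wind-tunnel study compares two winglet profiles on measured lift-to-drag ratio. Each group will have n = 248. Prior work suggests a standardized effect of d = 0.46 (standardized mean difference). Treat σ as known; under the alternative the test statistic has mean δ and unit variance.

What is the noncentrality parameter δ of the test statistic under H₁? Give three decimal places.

δ = d·√(n/2) = 0.46 × √(248/2) = 5.1223

δ ≈ 5.122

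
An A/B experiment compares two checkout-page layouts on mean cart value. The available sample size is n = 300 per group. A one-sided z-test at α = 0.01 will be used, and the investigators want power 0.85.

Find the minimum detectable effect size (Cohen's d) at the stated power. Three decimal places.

d ≈ 0.275

Required noncentrality: δ = z_{0.01} + z_{0.15} = 2.326 + 1.036 = 3.363.
δ = d·√(n/2) ⇒ d = δ/√(n/2) = 3.363/√(300/2) = 0.2746.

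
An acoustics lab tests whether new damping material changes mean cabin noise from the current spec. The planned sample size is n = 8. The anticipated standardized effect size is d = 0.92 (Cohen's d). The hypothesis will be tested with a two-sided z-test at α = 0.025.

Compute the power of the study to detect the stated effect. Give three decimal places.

Power ≈ 0.641

Noncentrality parameter: δ = d·√n = 0.92 × √8 = 2.6022
Two-sided α = 0.025 → critical value z_{0.0125} = 2.241.
Power = Φ(δ − 2.241) + Φ(−δ − 2.241) = Φ(0.361) + Φ(-4.844) = 0.6409 + 0.0000 = 0.6409.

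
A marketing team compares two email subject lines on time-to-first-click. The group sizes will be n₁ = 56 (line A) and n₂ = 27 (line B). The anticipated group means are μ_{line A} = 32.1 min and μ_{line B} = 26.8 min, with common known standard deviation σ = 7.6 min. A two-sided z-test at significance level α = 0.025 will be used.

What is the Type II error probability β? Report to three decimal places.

Standardized effect: d = |μ_{line A} − μ_{line B}| / σ = |32.1 − 26.8| / 7.6 = 0.6974
Noncentrality parameter: δ = d / √(1/n₁ + 1/n₂) = 0.6974 / √(1/56 + 1/27) = 2.9765
Two-sided α = 0.025 → critical value z_{0.0125} = 2.241.
Power = Φ(δ − 2.241) + Φ(−δ − 2.241) = Φ(0.735) + Φ(-5.218) = 0.7688 + 0.0000 = 0.7688.
Type II error: β = 1 − power = 1 − 0.7688 = 0.2312.

β ≈ 0.231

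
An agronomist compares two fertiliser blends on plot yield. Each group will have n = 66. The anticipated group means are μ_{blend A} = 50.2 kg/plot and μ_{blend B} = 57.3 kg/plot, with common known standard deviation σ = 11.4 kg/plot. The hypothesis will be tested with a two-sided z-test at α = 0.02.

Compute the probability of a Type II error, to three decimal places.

Standardized effect: d = |μ_{blend A} − μ_{blend B}| / σ = |50.2 − 57.3| / 11.4 = 0.6228
Noncentrality parameter: δ = d·√(n/2) = 0.6228 × √(66/2) = 3.5778
Two-sided α = 0.02 → critical value z_{0.01} = 2.326.
Power = Φ(δ − 2.326) + Φ(−δ − 2.326) = Φ(1.251) + Φ(-5.904) = 0.8946 + 0.0000 = 0.8946.
Type II error: β = 1 − power = 1 − 0.8946 = 0.1054.

β ≈ 0.105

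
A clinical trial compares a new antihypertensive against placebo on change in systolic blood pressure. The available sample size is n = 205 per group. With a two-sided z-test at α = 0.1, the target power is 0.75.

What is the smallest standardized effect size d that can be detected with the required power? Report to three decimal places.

Required noncentrality: δ = z_{0.05} + z_{0.25} = 1.645 + 0.674 = 2.319.
(The second rejection-region term Φ(−δ − z_{α/2}) is negligible and dropped.)
δ = d·√(n/2) ⇒ d = δ/√(n/2) = 2.319/√(205/2) = 0.2291.

d ≈ 0.229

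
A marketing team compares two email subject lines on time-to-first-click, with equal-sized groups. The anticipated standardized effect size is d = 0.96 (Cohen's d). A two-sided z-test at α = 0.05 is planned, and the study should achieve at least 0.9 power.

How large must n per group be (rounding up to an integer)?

n = 23 per group

Set Φ(δ − 1.960) = 0.9; then δ − 1.960 = Φ⁻¹(0.9) = 1.282, giving δ = 3.242.
(Ignoring the negligible lower-tail rejection probability gives the usual closed-form inversion.)
δ = d·√(n/2) ⇒ n = 2(δ/d)² = 2 × (3.242 / 0.96)² = 22.80.
Round up to the next whole unit.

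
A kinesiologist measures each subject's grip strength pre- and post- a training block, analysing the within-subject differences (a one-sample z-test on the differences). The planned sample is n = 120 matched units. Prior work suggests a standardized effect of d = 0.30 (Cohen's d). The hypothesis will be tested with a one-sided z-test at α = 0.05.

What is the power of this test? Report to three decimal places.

Power ≈ 0.950

Noncentrality parameter: δ = d·√n = 0.30 × √120 = 3.2863
One-sided α = 0.05 → critical value z_{0.05} = 1.645.
Power = P(Z > 1.645 − δ) = Φ(1.641) = 0.9497.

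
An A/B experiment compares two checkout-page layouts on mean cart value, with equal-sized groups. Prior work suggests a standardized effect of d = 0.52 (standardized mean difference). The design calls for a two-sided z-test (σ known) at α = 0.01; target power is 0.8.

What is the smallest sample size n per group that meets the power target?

n = 87 per group

Set Φ(δ − 2.576) = 0.8; then δ − 2.576 = Φ⁻¹(0.8) = 0.842, giving δ = 3.417.
(For δ > 0 the lower-tail rejection region contributes negligibly to power, so the one-term inversion is standard.)
δ = d·√(n/2) ⇒ n = 2(δ/d)² = 2 × (3.417 / 0.52)² = 86.38.
Round up to the next whole unit.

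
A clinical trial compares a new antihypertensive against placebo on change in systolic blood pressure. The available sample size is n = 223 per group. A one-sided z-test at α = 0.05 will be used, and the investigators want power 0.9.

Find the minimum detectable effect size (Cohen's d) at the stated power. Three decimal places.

Need Φ(δ − 1.645) = 0.9, so δ = 1.645 + 1.282 = 2.926.
δ = d·√(n/2) ⇒ d = δ/√(n/2) = 2.926/√(223/2) = 0.2771.

d ≈ 0.277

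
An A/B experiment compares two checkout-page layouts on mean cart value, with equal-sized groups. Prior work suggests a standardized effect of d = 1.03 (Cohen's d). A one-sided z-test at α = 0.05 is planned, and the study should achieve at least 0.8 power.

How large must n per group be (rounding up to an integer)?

For power 0.8 need Φ(δ − z_{0.05}) = 0.8, so δ = z_{0.05} + z_{0.20} = 1.645 + 0.842 = 2.486.
δ = d·√(n/2) ⇒ n = 2(δ/d)² = 2 × (2.486 / 1.03)² = 11.66.
Round up to the next whole unit.

n = 12 per group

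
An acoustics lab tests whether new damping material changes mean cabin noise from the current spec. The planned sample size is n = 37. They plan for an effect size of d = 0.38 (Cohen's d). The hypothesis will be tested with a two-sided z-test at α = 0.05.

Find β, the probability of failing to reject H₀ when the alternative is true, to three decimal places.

β ≈ 0.363

Noncentrality parameter: δ = d·√n = 0.38 × √37 = 2.3114
Critical value for a two-sided test at α = 0.05: z_{α/2} = 1.960.
Power = Φ(δ − 1.960) + Φ(−δ − 1.960) = Φ(0.351) + Φ(-4.271) = 0.6374 + 0.0000 = 0.6374.
Type II error: β = 1 − power = 1 − 0.6374 = 0.3626.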